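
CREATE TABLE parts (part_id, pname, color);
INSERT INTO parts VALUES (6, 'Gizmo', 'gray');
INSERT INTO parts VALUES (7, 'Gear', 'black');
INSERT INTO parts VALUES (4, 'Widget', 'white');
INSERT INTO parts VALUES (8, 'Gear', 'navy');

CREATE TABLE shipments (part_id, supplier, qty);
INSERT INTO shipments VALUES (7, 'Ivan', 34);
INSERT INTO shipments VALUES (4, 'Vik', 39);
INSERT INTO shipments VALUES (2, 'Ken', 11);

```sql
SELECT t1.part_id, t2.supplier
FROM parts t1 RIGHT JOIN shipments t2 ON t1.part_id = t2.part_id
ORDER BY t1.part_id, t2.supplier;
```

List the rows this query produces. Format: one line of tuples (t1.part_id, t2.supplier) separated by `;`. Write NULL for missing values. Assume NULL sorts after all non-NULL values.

RIGHT JOIN keeps every row from `shipments`; unmatched rows get NULL for `parts`'s columns.
Matching on t1.part_id = t2.part_id.
Matched pairs: 2; unmatched t2 rows kept: 1.

(4, Vik); (7, Ivan); (NULL, Ken)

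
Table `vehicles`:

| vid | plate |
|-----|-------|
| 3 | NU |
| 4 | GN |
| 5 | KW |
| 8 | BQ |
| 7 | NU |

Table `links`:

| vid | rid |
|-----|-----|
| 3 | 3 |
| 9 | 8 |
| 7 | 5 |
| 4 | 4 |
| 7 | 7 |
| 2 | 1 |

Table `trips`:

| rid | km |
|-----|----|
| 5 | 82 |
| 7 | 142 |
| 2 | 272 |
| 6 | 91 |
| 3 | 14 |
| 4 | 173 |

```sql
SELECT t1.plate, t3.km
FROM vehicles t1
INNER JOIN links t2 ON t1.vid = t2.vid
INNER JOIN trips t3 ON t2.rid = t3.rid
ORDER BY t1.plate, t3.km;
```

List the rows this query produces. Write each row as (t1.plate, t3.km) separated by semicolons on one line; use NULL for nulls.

Step 1 — t1 INNER JOIN t2 on vid → 4 row(s).
Then INNER JOIN `trips t3` on rid: keep only rows whose t2.rid appears in t3.

(GN, 173); (NU, 14); (NU, 82); (NU, 142)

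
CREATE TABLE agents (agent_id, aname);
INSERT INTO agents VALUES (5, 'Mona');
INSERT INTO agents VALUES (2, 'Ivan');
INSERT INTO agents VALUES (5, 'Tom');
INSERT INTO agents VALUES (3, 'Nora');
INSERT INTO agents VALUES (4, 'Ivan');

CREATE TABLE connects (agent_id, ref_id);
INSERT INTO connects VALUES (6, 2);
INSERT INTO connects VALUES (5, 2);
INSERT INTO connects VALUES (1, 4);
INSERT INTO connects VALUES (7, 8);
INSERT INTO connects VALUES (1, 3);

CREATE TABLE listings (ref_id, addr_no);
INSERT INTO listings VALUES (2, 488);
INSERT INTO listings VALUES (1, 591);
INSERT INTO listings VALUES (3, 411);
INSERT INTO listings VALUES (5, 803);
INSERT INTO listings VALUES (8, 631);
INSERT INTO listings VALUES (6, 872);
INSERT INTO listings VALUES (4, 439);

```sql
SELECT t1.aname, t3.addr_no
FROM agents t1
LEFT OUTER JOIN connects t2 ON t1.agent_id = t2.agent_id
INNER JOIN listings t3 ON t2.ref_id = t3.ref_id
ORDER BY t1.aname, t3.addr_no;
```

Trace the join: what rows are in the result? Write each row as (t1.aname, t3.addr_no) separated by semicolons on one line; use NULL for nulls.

(Mona, 488); (Tom, 488)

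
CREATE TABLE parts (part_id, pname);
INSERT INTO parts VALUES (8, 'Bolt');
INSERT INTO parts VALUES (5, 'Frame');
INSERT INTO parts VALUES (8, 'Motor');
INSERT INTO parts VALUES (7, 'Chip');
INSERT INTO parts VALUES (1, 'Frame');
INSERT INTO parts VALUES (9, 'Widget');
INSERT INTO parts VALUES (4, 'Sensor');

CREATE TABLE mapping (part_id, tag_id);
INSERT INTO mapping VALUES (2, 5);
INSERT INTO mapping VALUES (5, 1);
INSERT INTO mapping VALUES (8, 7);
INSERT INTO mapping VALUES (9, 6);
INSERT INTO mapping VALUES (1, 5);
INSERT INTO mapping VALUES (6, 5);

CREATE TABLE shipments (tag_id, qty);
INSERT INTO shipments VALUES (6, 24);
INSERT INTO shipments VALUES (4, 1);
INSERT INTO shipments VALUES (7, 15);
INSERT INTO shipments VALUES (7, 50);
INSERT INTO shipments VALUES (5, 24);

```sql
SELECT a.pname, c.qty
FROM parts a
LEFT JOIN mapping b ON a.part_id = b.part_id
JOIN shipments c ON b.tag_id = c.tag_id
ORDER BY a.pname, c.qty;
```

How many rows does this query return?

Joins associate left-to-right: parts LEFT JOIN mapping on part_id gives 7 intermediate row(s).
Then INNER JOIN `shipments c` on tag_id: keep only rows whose b.tag_id appears in c.
Result: 6 row(s).

6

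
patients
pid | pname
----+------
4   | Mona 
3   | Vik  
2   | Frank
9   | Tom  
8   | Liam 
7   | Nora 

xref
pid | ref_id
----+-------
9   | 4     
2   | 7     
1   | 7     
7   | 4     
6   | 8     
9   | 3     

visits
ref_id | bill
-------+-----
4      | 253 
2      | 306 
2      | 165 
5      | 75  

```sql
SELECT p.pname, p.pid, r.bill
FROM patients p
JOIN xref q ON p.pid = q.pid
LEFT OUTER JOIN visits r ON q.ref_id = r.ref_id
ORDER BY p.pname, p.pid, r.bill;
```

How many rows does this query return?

Joins associate left-to-right: patients INNER JOIN xref on pid gives 4 intermediate row(s).
Then LEFT JOIN `visits r` on ref_id: each of those 4 rows is kept; rows whose q.ref_id has no match in r get NULL for r's columns.
Result: 4 row(s).

4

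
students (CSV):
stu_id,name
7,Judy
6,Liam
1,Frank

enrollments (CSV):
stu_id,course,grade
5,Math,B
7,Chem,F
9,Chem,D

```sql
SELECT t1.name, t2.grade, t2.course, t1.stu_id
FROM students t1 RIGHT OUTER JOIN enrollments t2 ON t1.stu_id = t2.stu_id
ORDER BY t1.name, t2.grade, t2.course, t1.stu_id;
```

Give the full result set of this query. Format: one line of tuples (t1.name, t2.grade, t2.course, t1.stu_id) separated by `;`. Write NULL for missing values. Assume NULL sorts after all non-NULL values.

RIGHT JOIN keeps every row from `enrollments`; unmatched rows get NULL for `students`'s columns.
Matching on t1.stu_id = t2.stu_id.
- t1 row (stu_id=7): matches 1 t2 row(s) → 1 output row(s).
- t1 row (stu_id=6): no match.
- t1 row (stu_id=1): no match.
- 2 t2 row(s) had no t1 match → kept, t1 columns NULL.
After projecting and ordering:
t1.name | t2.grade | t2.course | t1.stu_id
Judy | F | Chem | 7
NULL | B | Math | NULL
NULL | D | Chem | NULL

(Judy, F, Chem, 7); (NULL, B, Math, NULL); (NULL, D, Chem, NULL)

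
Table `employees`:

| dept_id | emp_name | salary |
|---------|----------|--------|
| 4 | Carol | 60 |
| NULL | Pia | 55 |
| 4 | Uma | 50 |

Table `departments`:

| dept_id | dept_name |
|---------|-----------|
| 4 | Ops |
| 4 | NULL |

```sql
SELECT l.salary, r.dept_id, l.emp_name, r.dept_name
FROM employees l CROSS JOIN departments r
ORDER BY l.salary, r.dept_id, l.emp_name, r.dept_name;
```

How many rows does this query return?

6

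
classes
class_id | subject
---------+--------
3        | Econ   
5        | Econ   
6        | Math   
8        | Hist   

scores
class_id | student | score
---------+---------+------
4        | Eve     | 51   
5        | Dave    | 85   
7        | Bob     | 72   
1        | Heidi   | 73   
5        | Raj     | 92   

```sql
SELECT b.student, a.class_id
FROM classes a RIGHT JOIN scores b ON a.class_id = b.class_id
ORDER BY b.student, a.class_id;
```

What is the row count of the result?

5

RIGHT JOIN keeps every row from `scores`; unmatched rows get NULL for `classes`'s columns.
Matching on a.class_id = b.class_id.
- class_id=3: no matching b row.
- class_id=5: 2 matching b row(s), so 2 row(s) emitted.
- class_id=6: no matching b row.
- class_id=8: no matching b row.
- 3 row(s) from b found no a partner → padded with NULL.
Total: 2 matched + 3 padded = 5 rows.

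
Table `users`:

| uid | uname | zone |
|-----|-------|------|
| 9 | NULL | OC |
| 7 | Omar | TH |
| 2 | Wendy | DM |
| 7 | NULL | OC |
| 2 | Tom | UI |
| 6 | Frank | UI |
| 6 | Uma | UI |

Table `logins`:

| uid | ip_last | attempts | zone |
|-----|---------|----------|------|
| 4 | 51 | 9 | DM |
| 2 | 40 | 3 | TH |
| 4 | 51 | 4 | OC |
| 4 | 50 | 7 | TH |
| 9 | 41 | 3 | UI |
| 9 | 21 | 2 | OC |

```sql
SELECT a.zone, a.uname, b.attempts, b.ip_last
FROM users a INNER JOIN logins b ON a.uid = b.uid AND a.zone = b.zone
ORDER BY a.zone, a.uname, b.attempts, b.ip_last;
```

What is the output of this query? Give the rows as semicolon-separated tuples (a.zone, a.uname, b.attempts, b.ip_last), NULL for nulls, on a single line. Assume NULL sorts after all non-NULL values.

(OC, NULL, 2, 21)

INNER JOIN keeps only pairs where the ON condition holds.
Matching on a.uid = b.uid AND a.zone = b.zone.
- a[0] uid=9, zone=OC → 1 match(es) in b → 1 row(s).
- a[1] uid=7, zone=TH → no match; dropped.
- a[2] uid=2, zone=DM → no match; dropped.
- a[3] uid=7, zone=OC → no match; dropped.
- a[4] uid=2, zone=UI → no match; dropped.
- a[5] uid=6, zone=UI → no match; dropped.
- a[6] uid=6, zone=UI → no match; dropped.
After projecting and ordering:
a.zone | a.uname | b.attempts | b.ip_last
OC | NULL | 2 | 21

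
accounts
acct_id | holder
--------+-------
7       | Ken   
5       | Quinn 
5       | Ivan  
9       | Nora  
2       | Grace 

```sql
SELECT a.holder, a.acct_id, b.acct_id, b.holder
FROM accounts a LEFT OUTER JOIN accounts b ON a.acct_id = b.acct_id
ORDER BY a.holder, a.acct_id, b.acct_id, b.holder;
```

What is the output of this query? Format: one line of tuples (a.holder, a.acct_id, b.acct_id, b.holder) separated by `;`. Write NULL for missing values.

LEFT JOIN keeps every row from `accounts a`; unmatched rows get NULL for `accounts b`'s columns.
Matching on a.acct_id = b.acct_id.
- a row (acct_id=7): matches 1 b row(s) → 1 output row(s).
- a row (acct_id=5): matches 2 b row(s) → 2 output row(s).
- a row (acct_id=5): matches 2 b row(s) → 2 output row(s).
- a row (acct_id=9): matches 1 b row(s) → 1 output row(s).
- a row (acct_id=2): matches 1 b row(s) → 1 output row(s).
After projecting and ordering:
a.holder | a.acct_id | b.acct_id | b.holder
Grace | 2 | 2 | Grace
Ivan | 5 | 5 | Ivan
Ivan | 5 | 5 | Quinn
Ken | 7 | 7 | Ken
Nora | 9 | 9 | Nora
Quinn | 5 | 5 | Ivan
Quinn | 5 | 5 | Quinn

(Grace, 2, 2, Grace); (Ivan, 5, 5, Ivan); (Ivan, 5, 5, Quinn); (Ken, 7, 7, Ken); (Nora, 9, 9, Nora); (Quinn, 5, 5, Ivan); (Quinn, 5, 5, Quinn)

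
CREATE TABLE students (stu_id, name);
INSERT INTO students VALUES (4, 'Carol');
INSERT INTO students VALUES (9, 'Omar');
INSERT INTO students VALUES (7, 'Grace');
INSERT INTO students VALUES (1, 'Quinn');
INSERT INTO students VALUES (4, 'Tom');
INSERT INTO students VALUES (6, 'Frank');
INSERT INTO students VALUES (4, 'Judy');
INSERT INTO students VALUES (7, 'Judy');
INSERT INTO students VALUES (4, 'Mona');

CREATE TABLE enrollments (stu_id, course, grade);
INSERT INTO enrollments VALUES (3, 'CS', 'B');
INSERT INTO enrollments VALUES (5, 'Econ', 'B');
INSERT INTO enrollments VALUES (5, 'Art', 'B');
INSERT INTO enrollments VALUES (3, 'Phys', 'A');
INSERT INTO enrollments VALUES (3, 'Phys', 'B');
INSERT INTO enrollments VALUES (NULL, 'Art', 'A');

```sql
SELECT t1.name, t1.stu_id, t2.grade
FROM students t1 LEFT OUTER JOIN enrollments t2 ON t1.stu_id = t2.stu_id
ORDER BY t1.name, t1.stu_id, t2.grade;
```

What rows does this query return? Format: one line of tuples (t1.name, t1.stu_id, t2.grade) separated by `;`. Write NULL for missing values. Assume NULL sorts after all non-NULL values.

LEFT JOIN keeps every row from `students`; unmatched rows get NULL for `enrollments`'s columns.
Matching on t1.stu_id = t2.stu_id. A NULL in a compared column never satisfies the condition.
- t1[0] stu_id=4 → no match; kept with NULLs on the t2 side.
- t1[1] stu_id=9 → no match; kept with NULLs on the t2 side.
- t1[2] stu_id=7 → no match; kept with NULLs on the t2 side.
- t1[3] stu_id=1 → no match; kept with NULLs on the t2 side.
- t1[4] stu_id=4 → no match; kept with NULLs on the t2 side.
- t1[5] stu_id=6 → no match; kept with NULLs on the t2 side.
- t1[6] stu_id=4 → no match; kept with NULLs on the t2 side.
- t1[7] stu_id=7 → no match; kept with NULLs on the t2 side.
- t1[8] stu_id=4 → no match; kept with NULLs on the t2 side.
After projecting and ordering:
t1.name | t1.stu_id | t2.grade
Carol | 4 | NULL
Frank | 6 | NULL
Grace | 7 | NULL
Judy | 4 | NULL
Judy | 7 | NULL
Mona | 4 | NULL
Omar | 9 | NULL
Quinn | 1 | NULL
Tom | 4 | NULL

(Carol, 4, NULL); (Frank, 6, NULL); (Grace, 7, NULL); (Judy, 4, NULL); (Judy, 7, NULL); (Mona, 4, NULL); (Omar, 9, NULL); (Quinn, 1, NULL); (Tom, 4, NULL)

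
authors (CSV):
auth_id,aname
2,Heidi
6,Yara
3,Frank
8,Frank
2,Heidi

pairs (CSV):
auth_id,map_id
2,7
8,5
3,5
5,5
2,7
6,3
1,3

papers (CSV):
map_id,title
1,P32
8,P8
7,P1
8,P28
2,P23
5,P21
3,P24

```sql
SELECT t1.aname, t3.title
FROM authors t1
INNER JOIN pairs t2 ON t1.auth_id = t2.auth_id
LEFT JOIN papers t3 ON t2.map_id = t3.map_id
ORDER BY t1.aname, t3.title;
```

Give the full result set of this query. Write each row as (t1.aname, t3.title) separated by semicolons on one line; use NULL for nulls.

Evaluate left to right. First `authors t1 INNER JOIN pairs t2` on auth_id: 7 row(s).
Then LEFT JOIN `papers t3` on map_id: each of those 7 rows is kept; rows whose t2.map_id has no match in t3 get NULL for t3's columns.

(Frank, P21); (Frank, P21); (Heidi, P1); (Heidi, P1); (Heidi, P1); (Heidi, P1); (Yara, P24)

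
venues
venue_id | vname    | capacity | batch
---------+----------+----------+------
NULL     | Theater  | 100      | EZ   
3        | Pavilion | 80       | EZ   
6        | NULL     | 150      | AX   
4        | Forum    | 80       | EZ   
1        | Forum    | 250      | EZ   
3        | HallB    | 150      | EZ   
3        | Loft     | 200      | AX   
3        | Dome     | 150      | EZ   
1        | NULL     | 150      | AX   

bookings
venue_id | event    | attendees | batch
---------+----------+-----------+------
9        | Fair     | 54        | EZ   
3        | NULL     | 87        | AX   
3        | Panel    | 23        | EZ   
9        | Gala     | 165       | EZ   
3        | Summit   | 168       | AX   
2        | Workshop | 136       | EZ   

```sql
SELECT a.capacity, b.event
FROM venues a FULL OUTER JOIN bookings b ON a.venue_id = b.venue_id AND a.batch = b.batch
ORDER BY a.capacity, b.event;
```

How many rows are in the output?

13

FULL OUTER JOIN keeps every row from both sides; unmatched rows get NULL for the other side's columns.
Matching on a.venue_id = b.venue_id AND a.batch = b.batch. A NULL in a compared column never satisfies the condition.
Matched pairs: 5; unmatched a rows kept: 5; unmatched b rows kept: 3.
Total: 5 matched + 8 padded = 13 rows.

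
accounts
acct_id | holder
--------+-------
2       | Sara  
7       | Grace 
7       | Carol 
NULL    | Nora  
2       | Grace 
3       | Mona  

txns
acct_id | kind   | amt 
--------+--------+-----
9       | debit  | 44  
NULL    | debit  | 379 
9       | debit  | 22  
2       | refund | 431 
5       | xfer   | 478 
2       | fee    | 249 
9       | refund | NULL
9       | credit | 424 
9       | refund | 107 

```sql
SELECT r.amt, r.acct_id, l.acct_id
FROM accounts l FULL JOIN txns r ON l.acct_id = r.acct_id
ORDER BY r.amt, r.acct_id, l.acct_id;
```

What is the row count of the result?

15

FULL OUTER JOIN keeps every row from both sides; unmatched rows get NULL for the other side's columns.
Matching on l.acct_id = r.acct_id. A NULL in a compared column never satisfies the condition.
- acct_id=2: 2 matching r row(s), so 2 row(s) emitted.
- acct_id=7: no r row matches, row kept with r columns NULL.
- acct_id=7: no r row matches, row kept with r columns NULL.
- acct_id=NULL: no r row matches, row kept with r columns NULL.
- acct_id=2: 2 matching r row(s), so 2 row(s) emitted.
- acct_id=3: no r row matches, row kept with r columns NULL.
- 7 r row(s) had no l match → kept, l columns NULL.
Total: 4 matched + 11 padded = 15 rows.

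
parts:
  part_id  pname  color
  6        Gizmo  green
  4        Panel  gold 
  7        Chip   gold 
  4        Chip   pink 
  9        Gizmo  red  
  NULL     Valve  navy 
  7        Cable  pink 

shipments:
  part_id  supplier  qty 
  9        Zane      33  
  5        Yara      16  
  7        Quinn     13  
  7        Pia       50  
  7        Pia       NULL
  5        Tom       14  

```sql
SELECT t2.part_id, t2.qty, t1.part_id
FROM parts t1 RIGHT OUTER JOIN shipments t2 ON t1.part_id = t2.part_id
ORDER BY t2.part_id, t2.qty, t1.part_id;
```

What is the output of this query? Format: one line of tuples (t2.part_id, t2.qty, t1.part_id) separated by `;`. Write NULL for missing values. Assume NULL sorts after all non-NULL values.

RIGHT JOIN keeps every row from `shipments`; unmatched rows get NULL for `parts`'s columns.
Matching on t1.part_id = t2.part_id. A NULL in a compared column never satisfies the condition.
- part_id=6: no matching t2 row.
- part_id=4: no matching t2 row.
- part_id=7: 3 matching t2 row(s), so 3 row(s) emitted.
- part_id=4: no matching t2 row.
- part_id=9: 1 matching t2 row(s), so 1 row(s) emitted.
- part_id=NULL: no matching t2 row.
- part_id=7: 3 matching t2 row(s), so 3 row(s) emitted.
- 2 row(s) from t2 found no t1 partner → padded with NULL.
After projecting and ordering:
t2.part_id | t2.qty | t1.part_id
5 | 14 | NULL
5 | 16 | NULL
7 | 13 | 7
7 | 13 | 7
7 | 50 | 7
7 | 50 | 7
7 | NULL | 7
7 | NULL | 7
9 | 33 | 9

(5, 14, NULL); (5, 16, NULL); (7, 13, 7); (7, 13, 7); (7, 50, 7); (7, 50, 7); (7, NULL, 7); (7, NULL, 7); (9, 33, 9)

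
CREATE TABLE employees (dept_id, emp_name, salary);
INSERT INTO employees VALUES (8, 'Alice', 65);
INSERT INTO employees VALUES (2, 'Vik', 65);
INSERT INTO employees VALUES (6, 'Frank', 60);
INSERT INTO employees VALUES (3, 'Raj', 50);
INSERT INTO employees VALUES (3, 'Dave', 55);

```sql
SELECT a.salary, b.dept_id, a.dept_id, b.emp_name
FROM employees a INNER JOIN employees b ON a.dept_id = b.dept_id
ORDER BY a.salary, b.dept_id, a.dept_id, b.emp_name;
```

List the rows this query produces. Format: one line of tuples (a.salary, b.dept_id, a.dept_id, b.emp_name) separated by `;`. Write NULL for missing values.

INNER JOIN keeps only pairs where the ON condition holds.
Matching on a.dept_id = b.dept_id.
- a row (dept_id=8): matches 1 b row(s) → 1 output row(s).
- a row (dept_id=2): matches 1 b row(s) → 1 output row(s).
- a row (dept_id=6): matches 1 b row(s) → 1 output row(s).
- a row (dept_id=3): matches 2 b row(s) → 2 output row(s).
- a row (dept_id=3): matches 2 b row(s) → 2 output row(s).
After projecting and ordering:
a.salary | b.dept_id | a.dept_id | b.emp_name
50 | 3 | 3 | Dave
50 | 3 | 3 | Raj
55 | 3 | 3 | Dave
55 | 3 | 3 | Raj
60 | 6 | 6 | Frank
65 | 2 | 2 | Vik
65 | 8 | 8 | Alice

(50, 3, 3, Dave); (50, 3, 3, Raj); (55, 3, 3, Dave); (55, 3, 3, Raj); (60, 6, 6, Frank); (65, 2, 2, Vik); (65, 8, 8, Alice)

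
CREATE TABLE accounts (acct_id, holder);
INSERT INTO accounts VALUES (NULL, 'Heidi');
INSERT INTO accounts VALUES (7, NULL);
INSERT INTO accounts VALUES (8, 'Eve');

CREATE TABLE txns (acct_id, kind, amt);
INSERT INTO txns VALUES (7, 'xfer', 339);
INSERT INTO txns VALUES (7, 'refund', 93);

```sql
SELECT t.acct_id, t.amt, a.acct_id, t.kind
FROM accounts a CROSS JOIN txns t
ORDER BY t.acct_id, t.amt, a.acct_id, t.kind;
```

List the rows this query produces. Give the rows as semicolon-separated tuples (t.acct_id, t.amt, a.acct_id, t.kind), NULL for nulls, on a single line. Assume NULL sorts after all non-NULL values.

(7, 93, 7, refund); (7, 93, 8, refund); (7, 93, NULL, refund); (7, 339, 7, xfer); (7, 339, 8, xfer); (7, 339, NULL, xfer)

CROSS JOIN pairs every row of `accounts` with every row of `txns`: 3 × 2 = 6 rows.
After projecting and ordering:
t.acct_id | t.amt | a.acct_id | t.kind
7 | 93 | 7 | refund
7 | 93 | 8 | refund
7 | 93 | NULL | refund
7 | 339 | 7 | xfer
7 | 339 | 8 | xfer
7 | 339 | NULL | xfer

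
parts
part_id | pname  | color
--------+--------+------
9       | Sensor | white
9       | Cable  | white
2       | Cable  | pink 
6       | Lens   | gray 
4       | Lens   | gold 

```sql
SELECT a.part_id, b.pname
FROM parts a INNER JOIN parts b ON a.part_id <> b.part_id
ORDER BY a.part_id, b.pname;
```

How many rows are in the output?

INNER JOIN keeps only pairs where the ON condition holds.
Matching on a.part_id <> b.part_id.
- a (part_id=9) pairs with 3 row(s) of b.
- a (part_id=9) pairs with 3 row(s) of b.
- a (part_id=2) pairs with 4 row(s) of b.
- a (part_id=6) pairs with 4 row(s) of b.
- a (part_id=4) pairs with 4 row(s) of b.
Total: 18 rows.

18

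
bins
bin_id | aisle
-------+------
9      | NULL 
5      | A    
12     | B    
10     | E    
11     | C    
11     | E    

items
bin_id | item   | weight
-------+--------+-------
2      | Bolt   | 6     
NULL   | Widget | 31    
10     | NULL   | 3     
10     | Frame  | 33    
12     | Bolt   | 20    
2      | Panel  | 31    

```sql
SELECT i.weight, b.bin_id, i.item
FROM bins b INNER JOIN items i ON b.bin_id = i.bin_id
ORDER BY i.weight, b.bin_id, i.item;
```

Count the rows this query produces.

INNER JOIN keeps only pairs where the ON condition holds.
Matching on b.bin_id = i.bin_id. A NULL in a compared column never satisfies the condition.
Matched pairs: 3.
Total: 3 rows.

3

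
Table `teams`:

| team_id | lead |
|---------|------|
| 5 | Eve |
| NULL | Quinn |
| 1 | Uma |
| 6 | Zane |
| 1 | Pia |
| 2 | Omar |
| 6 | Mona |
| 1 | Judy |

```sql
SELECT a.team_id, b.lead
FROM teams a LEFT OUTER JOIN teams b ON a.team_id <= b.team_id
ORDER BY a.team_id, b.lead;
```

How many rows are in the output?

33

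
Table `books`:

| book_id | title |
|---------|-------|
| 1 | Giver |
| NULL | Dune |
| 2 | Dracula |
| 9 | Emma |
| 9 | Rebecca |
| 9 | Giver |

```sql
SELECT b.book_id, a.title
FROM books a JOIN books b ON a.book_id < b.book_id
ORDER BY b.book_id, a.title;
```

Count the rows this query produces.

7

INNER JOIN keeps only pairs where the ON condition holds.
Matching on a.book_id < b.book_id. A NULL in a compared column never satisfies the condition.
- a row (book_id=1): matches 4 b row(s) → 4 output row(s).
- a row (book_id=NULL): no match → dropped.
- a row (book_id=2): matches 3 b row(s) → 3 output row(s).
- a row (book_id=9): no match → dropped.
- a row (book_id=9): no match → dropped.
- a row (book_id=9): no match → dropped.
Total: 7 rows.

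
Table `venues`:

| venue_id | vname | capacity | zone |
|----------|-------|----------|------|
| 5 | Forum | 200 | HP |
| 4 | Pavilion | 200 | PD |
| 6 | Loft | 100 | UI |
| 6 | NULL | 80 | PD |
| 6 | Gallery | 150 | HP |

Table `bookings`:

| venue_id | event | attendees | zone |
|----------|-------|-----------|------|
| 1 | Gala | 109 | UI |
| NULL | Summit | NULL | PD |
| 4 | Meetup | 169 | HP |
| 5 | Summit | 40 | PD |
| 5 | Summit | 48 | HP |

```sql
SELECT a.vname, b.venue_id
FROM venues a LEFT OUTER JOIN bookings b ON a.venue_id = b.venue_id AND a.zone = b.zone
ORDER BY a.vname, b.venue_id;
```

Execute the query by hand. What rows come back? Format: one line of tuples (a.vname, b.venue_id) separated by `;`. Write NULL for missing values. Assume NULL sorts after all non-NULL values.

LEFT JOIN keeps every row from `venues`; unmatched rows get NULL for `bookings`'s columns.
Matching on a.venue_id = b.venue_id AND a.zone = b.zone. A NULL in a compared column never satisfies the condition.
- a[0] venue_id=5, zone=HP → 1 match(es) in b → 1 row(s).
- a[1] venue_id=4, zone=PD → no match; kept with NULLs on the b side.
- a[2] venue_id=6, zone=UI → no match; kept with NULLs on the b side.
- a[3] venue_id=6, zone=PD → no match; kept with NULLs on the b side.
- a[4] venue_id=6, zone=HP → no match; kept with NULLs on the b side.
After projecting and ordering:
a.vname | b.venue_id
Forum | 5
Gallery | NULL
Loft | NULL
Pavilion | NULL
NULL | NULL

(Forum, 5); (Gallery, NULL); (Loft, NULL); (Pavilion, NULL); (NULL, NULL)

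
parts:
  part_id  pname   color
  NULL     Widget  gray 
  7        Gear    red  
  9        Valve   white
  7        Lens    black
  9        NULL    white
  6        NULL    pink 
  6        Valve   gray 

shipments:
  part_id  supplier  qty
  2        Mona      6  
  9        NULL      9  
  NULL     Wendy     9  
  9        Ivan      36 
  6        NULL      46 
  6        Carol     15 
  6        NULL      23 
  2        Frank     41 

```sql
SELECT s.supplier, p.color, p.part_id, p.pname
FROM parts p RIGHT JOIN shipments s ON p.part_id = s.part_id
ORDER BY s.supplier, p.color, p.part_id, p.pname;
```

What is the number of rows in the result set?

13

RIGHT JOIN keeps every row from `shipments`; unmatched rows get NULL for `parts`'s columns.
Matching on p.part_id = s.part_id. A NULL in a compared column never satisfies the condition.
- part_id=NULL: no matching s row.
- part_id=7: no matching s row.
- part_id=9: 2 matching s row(s), so 2 row(s) emitted.
- part_id=7: no matching s row.
- part_id=9: 2 matching s row(s), so 2 row(s) emitted.
- part_id=6: 3 matching s row(s), so 3 row(s) emitted.
- part_id=6: 3 matching s row(s), so 3 row(s) emitted.
- plus 3 unmatched s row(s), each kept with NULL p columns.
Total: 10 matched + 3 padded = 13 rows.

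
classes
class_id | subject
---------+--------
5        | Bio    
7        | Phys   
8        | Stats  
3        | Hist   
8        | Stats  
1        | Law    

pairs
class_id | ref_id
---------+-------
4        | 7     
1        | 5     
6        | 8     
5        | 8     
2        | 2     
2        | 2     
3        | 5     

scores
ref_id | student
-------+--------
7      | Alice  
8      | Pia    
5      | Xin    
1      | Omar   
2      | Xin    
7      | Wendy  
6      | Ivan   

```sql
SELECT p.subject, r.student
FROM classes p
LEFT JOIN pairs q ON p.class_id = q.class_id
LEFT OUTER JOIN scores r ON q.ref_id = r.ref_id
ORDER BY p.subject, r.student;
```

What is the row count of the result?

Joins associate left-to-right: classes LEFT JOIN pairs on class_id gives 6 intermediate row(s).
Then LEFT JOIN `scores r` on ref_id: each of those 6 rows is kept; rows whose q.ref_id has no match in r get NULL for r's columns.
Result: 6 row(s).

6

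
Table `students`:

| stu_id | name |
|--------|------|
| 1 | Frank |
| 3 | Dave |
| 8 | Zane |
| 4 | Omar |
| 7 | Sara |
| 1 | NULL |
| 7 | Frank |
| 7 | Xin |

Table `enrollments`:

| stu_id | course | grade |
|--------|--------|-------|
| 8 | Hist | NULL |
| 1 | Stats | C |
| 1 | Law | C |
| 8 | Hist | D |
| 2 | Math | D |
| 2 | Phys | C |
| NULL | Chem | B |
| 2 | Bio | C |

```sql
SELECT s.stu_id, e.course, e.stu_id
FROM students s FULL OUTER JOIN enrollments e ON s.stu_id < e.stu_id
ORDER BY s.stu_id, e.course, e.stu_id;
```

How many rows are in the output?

24

FULL OUTER JOIN keeps every row from both sides; unmatched rows get NULL for the other side's columns.
Matching on s.stu_id < e.stu_id. A NULL in a compared column never satisfies the condition.
Matched pairs: 20; unmatched s rows kept: 1; unmatched e rows kept: 3.
Total: 20 matched + 4 padded = 24 rows.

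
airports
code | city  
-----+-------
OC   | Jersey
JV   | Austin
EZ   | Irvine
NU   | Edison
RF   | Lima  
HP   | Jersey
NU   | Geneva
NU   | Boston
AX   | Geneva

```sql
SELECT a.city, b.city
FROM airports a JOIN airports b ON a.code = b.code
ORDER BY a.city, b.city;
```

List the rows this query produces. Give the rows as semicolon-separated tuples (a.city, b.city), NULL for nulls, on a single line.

INNER JOIN keeps only pairs where the ON condition holds.
Matching on a.code = b.code.
Matched pairs: 15.

(Austin, Austin); (Boston, Boston); (Boston, Edison); (Boston, Geneva); (Edison, Boston); (Edison, Edison); (Edison, Geneva); (Geneva, Boston); (Geneva, Edison); (Geneva, Geneva); (Geneva, Geneva); (Irvine, Irvine); (Jersey, Jersey); (Jersey, Jersey); (Lima, Lima)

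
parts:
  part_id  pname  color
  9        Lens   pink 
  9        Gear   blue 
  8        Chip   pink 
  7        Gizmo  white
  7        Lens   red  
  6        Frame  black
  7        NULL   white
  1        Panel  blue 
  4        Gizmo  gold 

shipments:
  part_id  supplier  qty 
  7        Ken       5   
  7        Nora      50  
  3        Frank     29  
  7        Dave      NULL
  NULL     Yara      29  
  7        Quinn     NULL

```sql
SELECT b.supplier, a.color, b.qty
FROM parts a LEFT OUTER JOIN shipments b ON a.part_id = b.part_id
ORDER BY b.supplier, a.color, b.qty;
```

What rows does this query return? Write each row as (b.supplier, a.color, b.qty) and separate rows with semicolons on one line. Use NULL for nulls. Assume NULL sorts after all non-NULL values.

(Dave, red, NULL); (Dave, white, NULL); (Dave, white, NULL); (Ken, red, 5); (Ken, white, 5); (Ken, white, 5); (Nora, red, 50); (Nora, white, 50); (Nora, white, 50); (Quinn, red, NULL); (Quinn, white, NULL); (Quinn, white, NULL); (NULL, black, NULL); (NULL, blue, NULL); (NULL, blue, NULL); (NULL, gold, NULL); (NULL, pink, NULL); (NULL, pink, NULL)

LEFT JOIN keeps every row from `parts`; unmatched rows get NULL for `shipments`'s columns.
Matching on a.part_id = b.part_id. A NULL in a compared column never satisfies the condition.
- part_id=9: no b row matches, row kept with b columns NULL.
- part_id=9: no b row matches, row kept with b columns NULL.
- part_id=8: no b row matches, row kept with b columns NULL.
- part_id=7: 4 matching b row(s), so 4 row(s) emitted.
- part_id=7: 4 matching b row(s), so 4 row(s) emitted.
- part_id=6: no b row matches, row kept with b columns NULL.
- part_id=7: 4 matching b row(s), so 4 row(s) emitted.
- part_id=1: no b row matches, row kept with b columns NULL.
- part_id=4: no b row matches, row kept with b columns NULL.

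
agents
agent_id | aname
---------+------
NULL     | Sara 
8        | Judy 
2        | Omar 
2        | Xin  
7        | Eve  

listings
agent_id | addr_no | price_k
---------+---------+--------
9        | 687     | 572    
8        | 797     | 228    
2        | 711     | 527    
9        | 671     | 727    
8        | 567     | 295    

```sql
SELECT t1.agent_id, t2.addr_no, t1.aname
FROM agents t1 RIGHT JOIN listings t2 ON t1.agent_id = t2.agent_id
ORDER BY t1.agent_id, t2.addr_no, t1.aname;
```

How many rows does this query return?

6

RIGHT JOIN keeps every row from `listings`; unmatched rows get NULL for `agents`'s columns.
Matching on t1.agent_id = t2.agent_id. A NULL in a compared column never satisfies the condition.
- t1[0] agent_id=NULL → no match.
- t1[1] agent_id=8 → 2 match(es) in t2 → 2 row(s).
- t1[2] agent_id=2 → 1 match(es) in t2 → 1 row(s).
- t1[3] agent_id=2 → 1 match(es) in t2 → 1 row(s).
- t1[4] agent_id=7 → no match.
- plus 2 unmatched t2 row(s), each kept with NULL t1 columns.
Total: 4 matched + 2 padded = 6 rows.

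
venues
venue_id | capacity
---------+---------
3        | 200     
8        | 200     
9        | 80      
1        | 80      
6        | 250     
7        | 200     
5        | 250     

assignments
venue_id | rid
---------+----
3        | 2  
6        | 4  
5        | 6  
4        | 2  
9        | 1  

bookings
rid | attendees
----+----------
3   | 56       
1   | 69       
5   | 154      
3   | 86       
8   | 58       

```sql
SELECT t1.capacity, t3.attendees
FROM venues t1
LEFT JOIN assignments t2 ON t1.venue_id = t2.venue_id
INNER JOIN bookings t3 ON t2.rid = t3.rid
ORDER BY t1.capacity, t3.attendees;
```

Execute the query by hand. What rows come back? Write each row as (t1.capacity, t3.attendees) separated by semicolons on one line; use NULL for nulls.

Evaluate left to right. First `venues t1 LEFT JOIN assignments t2` on venue_id: 7 row(s).
Then INNER JOIN `bookings t3` on rid: keep only rows whose t2.rid appears in t3.

(80, 69)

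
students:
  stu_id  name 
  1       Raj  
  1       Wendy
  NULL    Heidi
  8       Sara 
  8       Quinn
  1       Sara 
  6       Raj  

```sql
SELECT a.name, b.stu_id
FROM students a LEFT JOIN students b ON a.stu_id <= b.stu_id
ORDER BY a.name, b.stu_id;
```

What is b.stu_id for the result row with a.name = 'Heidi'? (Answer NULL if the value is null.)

NULL

LEFT JOIN keeps every row from `students a`; unmatched rows get NULL for `students b`'s columns.
Matching on a.stu_id <= b.stu_id. A NULL in a compared column never satisfies the condition.
- stu_id=1: 6 matching b row(s), so 6 row(s) emitted.
- stu_id=1: 6 matching b row(s), so 6 row(s) emitted.
- stu_id=NULL: no b row matches, row kept with b columns NULL.
- stu_id=8: 2 matching b row(s), so 2 row(s) emitted.
- stu_id=8: 2 matching b row(s), so 2 row(s) emitted.
- stu_id=1: 6 matching b row(s), so 6 row(s) emitted.
- stu_id=6: 3 matching b row(s), so 3 row(s) emitted.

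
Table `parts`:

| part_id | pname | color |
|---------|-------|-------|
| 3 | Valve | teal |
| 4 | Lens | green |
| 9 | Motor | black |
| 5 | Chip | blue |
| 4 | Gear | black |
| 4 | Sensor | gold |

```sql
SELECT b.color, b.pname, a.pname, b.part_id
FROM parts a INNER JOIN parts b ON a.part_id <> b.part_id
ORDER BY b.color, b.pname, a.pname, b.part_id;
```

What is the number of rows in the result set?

24

INNER JOIN keeps only pairs where the ON condition holds.
Matching on a.part_id <> b.part_id.
- part_id=3: 5 matching b row(s), so 5 row(s) emitted.
- part_id=4: 3 matching b row(s), so 3 row(s) emitted.
- part_id=9: 5 matching b row(s), so 5 row(s) emitted.
- part_id=5: 5 matching b row(s), so 5 row(s) emitted.
- part_id=4: 3 matching b row(s), so 3 row(s) emitted.
- part_id=4: 3 matching b row(s), so 3 row(s) emitted.
Total: 24 rows.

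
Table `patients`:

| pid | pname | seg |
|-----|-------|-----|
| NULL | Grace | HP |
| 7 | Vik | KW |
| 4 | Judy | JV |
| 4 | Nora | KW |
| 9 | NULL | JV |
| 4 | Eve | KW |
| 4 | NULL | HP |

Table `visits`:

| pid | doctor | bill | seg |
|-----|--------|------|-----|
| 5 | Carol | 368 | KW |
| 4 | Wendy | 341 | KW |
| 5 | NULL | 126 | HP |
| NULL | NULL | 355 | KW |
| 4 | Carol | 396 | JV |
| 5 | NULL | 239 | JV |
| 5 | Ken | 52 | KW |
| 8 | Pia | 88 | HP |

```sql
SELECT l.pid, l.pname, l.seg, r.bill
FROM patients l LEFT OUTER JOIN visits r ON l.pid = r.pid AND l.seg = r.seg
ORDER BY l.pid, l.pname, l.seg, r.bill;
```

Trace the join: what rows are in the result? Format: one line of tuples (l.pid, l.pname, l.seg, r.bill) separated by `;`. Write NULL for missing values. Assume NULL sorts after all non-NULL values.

(4, Eve, KW, 341); (4, Judy, JV, 396); (4, Nora, KW, 341); (4, NULL, HP, NULL); (7, Vik, KW, NULL); (9, NULL, JV, NULL); (NULL, Grace, HP, NULL)

LEFT JOIN keeps every row from `patients`; unmatched rows get NULL for `visits`'s columns.
Matching on l.pid = r.pid AND l.seg = r.seg. A NULL in a compared column never satisfies the condition.
- l (pid=NULL, seg=HP) has no partner → padded with NULL.
- l (pid=7, seg=KW) has no partner → padded with NULL.
- l (pid=4, seg=JV) pairs with 1 row(s) of r.
- l (pid=4, seg=KW) pairs with 1 row(s) of r.
- l (pid=9, seg=JV) has no partner → padded with NULL.
- l (pid=4, seg=KW) pairs with 1 row(s) of r.
- l (pid=4, seg=HP) has no partner → padded with NULL.
After projecting and ordering:
l.pid | l.pname | l.seg | r.bill
4 | Eve | KW | 341
4 | Judy | JV | 396
4 | Nora | KW | 341
4 | NULL | HP | NULL
7 | Vik | KW | NULL
9 | NULL | JV | NULL
NULL | Grace | HP | NULL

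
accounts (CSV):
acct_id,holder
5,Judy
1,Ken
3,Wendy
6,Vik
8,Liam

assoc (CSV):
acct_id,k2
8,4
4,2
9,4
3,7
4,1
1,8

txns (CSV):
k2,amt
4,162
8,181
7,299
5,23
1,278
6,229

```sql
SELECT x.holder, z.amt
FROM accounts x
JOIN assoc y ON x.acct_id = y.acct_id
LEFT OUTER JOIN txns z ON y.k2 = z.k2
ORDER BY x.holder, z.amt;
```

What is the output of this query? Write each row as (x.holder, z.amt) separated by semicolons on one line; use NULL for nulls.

(Ken, 181); (Liam, 162); (Wendy, 299)

Evaluate left to right. First `accounts x INNER JOIN assoc y` on acct_id: 3 row(s).
Then LEFT JOIN `txns z` on k2: each of those 3 rows is kept; rows whose y.k2 has no match in z get NULL for z's columns.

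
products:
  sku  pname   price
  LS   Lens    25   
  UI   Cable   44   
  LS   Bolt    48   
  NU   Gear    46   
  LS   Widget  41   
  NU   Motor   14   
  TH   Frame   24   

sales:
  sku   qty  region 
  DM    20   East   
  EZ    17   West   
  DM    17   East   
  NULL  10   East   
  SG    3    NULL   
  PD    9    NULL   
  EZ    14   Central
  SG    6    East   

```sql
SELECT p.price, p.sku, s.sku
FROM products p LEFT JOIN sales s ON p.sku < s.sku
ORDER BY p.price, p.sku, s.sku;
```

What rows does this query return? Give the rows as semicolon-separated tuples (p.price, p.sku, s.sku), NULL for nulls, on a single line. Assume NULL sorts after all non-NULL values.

LEFT JOIN keeps every row from `products`; unmatched rows get NULL for `sales`'s columns.
Matching on p.sku < s.sku. A NULL in a compared column never satisfies the condition.
- p row (sku=LS): matches 3 s row(s) → 3 output row(s).
- p row (sku=UI): no match → kept, s columns NULL.
- p row (sku=LS): matches 3 s row(s) → 3 output row(s).
- p row (sku=NU): matches 3 s row(s) → 3 output row(s).
- p row (sku=LS): matches 3 s row(s) → 3 output row(s).
- p row (sku=NU): matches 3 s row(s) → 3 output row(s).
- p row (sku=TH): no match → kept, s columns NULL.

(14, NU, PD); (14, NU, SG); (14, NU, SG); (24, TH, NULL); (25, LS, PD); (25, LS, SG); (25, LS, SG); (41, LS, PD); (41, LS, SG); (41, LS, SG); (44, UI, NULL); (46, NU, PD); (46, NU, SG); (46, NU, SG); (48, LS, PD); (48, LS, SG); (48, LS, SG)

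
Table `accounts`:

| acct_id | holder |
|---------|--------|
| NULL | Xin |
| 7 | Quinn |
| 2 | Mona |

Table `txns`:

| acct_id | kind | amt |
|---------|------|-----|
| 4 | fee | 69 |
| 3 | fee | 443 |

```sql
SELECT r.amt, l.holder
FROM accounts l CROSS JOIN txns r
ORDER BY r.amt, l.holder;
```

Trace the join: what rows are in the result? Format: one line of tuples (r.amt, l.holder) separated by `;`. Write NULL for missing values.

CROSS JOIN pairs every row of `accounts` with every row of `txns`: 3 × 2 = 6 rows.
After projecting and ordering:
r.amt | l.holder
69 | Mona
69 | Quinn
69 | Xin
443 | Mona
443 | Quinn
443 | Xin

(69, Mona); (69, Quinn); (69, Xin); (443, Mona); (443, Quinn); (443, Xin)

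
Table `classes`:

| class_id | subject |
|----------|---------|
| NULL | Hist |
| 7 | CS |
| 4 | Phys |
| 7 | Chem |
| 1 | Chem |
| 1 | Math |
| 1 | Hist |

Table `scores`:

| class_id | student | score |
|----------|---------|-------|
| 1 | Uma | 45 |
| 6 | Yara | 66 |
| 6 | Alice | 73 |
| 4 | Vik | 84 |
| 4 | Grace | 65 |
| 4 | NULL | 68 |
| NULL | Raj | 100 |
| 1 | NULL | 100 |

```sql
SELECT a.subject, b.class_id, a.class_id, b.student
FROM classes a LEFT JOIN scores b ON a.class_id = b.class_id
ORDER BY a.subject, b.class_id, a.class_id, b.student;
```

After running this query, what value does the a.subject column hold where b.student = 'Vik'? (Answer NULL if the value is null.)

LEFT JOIN keeps every row from `classes`; unmatched rows get NULL for `scores`'s columns.
Matching on a.class_id = b.class_id. A NULL in a compared column never satisfies the condition.
Matched pairs: 9; unmatched a rows kept: 3.

Phys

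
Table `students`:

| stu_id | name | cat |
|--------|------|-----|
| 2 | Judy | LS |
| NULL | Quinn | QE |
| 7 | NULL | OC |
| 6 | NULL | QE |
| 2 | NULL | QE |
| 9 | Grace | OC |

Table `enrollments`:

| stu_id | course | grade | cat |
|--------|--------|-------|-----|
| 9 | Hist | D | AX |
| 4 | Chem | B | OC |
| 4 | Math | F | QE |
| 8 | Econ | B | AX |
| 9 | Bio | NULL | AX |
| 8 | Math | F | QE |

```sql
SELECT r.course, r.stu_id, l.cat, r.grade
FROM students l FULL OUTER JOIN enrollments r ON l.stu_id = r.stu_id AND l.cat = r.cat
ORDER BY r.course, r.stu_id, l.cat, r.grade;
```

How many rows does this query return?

FULL OUTER JOIN keeps every row from both sides; unmatched rows get NULL for the other side's columns.
Matching on l.stu_id = r.stu_id AND l.cat = r.cat. A NULL in a compared column never satisfies the condition.
Matched pairs: 0; unmatched l rows kept: 6; unmatched r rows kept: 6.
Total: 0 matched + 12 padded = 12 rows.

12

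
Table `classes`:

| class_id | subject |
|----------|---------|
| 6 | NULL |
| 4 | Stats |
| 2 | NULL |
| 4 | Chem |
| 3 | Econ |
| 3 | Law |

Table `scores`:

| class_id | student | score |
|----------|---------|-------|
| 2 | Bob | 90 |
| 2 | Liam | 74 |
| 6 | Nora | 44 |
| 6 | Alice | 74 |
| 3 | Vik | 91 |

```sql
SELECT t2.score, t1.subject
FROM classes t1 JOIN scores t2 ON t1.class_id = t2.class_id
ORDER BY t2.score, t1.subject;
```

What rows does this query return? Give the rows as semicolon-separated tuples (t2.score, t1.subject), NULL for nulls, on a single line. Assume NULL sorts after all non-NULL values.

(44, NULL); (74, NULL); (74, NULL); (90, NULL); (91, Econ); (91, Law)

INNER JOIN keeps only pairs where the ON condition holds.
Matching on t1.class_id = t2.class_id.
- t1 (class_id=6) pairs with 2 row(s) of t2.
- t1 (class_id=4) has no partner → excluded.
- t1 (class_id=2) pairs with 2 row(s) of t2.
- t1 (class_id=4) has no partner → excluded.
- t1 (class_id=3) pairs with 1 row(s) of t2.
- t1 (class_id=3) pairs with 1 row(s) of t2.
After projecting and ordering:
t2.score | t1.subject
44 | NULL
74 | NULL
74 | NULL
90 | NULL
91 | Econ
91 | Law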